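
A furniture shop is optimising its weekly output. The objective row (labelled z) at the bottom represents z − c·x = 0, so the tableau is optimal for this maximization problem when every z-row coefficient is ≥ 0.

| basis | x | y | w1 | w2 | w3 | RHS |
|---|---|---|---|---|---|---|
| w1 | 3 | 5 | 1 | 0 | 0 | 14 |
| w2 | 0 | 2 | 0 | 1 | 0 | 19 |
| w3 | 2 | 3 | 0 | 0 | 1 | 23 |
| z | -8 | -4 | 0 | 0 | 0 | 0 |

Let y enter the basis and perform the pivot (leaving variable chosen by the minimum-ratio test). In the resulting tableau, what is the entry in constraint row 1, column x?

3/5

Ratio test on column y — row 1: 14/5 = 14/5; row 2: 19/2 = 19/2; row 3: 23/3 = 23/3. Minimum is 14/5 at row 1 (w1 leaves); pivot element 5.
Divide row 1 by 5; eliminate column y from the other rows.
In the new row 1, the x entry is the old entry divided by the pivot: 3/5 = 3/5.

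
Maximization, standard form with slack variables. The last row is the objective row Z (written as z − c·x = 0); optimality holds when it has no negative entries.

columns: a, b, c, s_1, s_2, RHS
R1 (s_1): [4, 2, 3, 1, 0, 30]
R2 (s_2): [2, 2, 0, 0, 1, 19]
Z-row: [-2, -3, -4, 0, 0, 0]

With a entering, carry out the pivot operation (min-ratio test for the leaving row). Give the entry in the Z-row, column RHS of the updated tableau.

Ratio test on column a — row 1: 30/4 = 15/2; row 2: 19/2 = 19/2. Minimum is 15/2 at row 1 (s_1 leaves); pivot element 4.
Divide row 1 by 4; eliminate column a from the other rows.
Z-row update in column RHS: 0 − (-2)·(15/2) = 15.

15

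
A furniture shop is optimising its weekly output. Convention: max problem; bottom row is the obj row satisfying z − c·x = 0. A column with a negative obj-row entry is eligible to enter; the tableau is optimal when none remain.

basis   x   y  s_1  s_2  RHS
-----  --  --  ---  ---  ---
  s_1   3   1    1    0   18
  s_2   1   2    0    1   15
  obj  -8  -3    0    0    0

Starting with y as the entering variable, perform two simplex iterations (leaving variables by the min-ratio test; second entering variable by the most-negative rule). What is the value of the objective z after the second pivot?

249/5

Ratio test on column y — row 1: 18/1 = 18; row 2: 15/2 = 15/2. Minimum is 15/2 at row 2 (s_2 leaves); pivot element 2.
Pivot on row 2; the obj-row RHS becomes 0 − (-3)·(15/2) = 45/2.
Next entering variable (most negative obj-row entry -13/2): x.
Ratio test on column x — row 1: (21/2)/(5/2) = 21/5; row 2: (15/2)/(1/2) = 15. Minimum is 21/5 at row 1 (s_1 leaves); pivot element 5/2.
After the second pivot the obj-row RHS is 45/2 − (-13/2)·(21/5) = 249/5.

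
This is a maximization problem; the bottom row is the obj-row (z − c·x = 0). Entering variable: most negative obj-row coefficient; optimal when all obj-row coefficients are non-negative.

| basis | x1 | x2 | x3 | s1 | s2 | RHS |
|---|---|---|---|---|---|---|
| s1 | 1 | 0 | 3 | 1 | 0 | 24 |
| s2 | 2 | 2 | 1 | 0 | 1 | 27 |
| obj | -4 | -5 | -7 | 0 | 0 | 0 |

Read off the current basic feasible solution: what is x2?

x2 is not in the basis, so in the current basic feasible solution x2 = 0.

0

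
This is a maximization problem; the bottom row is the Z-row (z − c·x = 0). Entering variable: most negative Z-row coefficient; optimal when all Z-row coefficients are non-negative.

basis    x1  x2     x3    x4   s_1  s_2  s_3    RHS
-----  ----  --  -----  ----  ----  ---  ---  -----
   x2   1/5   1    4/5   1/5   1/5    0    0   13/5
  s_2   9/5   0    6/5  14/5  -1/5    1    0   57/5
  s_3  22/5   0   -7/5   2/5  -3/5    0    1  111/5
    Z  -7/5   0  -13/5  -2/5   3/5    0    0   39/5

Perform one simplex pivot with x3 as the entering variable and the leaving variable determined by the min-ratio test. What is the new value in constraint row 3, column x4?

3/4

Ratio test on column x3 — row 1: (13/5)/(4/5) = 13/4; row 2: (57/5)/(6/5) = 19/2; row 3: entry -7/5 ≤ 0. Minimum is 13/4 at row 1 (x2 leaves); pivot element 4/5.
Divide row 1 by 4/5; eliminate column x3 from the other rows.
Row 3 update in column x4: 2/5 − (-7/5)·(1/4) = 3/4.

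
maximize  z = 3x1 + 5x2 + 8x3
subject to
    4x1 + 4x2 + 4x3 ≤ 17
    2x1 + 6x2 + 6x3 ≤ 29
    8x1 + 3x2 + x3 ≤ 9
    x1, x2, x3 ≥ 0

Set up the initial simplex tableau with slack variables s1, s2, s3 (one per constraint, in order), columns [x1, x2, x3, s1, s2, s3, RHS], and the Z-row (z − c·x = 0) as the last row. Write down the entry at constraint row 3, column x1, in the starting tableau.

8

Constraint 3 has coefficient 8 on x1.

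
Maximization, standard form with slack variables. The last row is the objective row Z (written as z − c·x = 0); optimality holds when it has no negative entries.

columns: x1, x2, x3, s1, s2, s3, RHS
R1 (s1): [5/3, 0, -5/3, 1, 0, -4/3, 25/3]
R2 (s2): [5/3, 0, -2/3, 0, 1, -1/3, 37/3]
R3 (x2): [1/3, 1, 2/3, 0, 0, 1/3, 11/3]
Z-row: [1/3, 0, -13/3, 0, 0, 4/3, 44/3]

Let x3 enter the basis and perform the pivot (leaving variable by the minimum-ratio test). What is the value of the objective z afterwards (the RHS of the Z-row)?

77/2

Ratio test on column x3 — row 1: entry -5/3 ≤ 0; row 2: entry -2/3 ≤ 0; row 3: (11/3)/(2/3) = 11/2. Minimum is 11/2 at row 3 (x2 leaves); pivot element 2/3.
Pivot on row 3; the Z-row RHS becomes 44/3 − (-13/3)·(11/2) = 77/2.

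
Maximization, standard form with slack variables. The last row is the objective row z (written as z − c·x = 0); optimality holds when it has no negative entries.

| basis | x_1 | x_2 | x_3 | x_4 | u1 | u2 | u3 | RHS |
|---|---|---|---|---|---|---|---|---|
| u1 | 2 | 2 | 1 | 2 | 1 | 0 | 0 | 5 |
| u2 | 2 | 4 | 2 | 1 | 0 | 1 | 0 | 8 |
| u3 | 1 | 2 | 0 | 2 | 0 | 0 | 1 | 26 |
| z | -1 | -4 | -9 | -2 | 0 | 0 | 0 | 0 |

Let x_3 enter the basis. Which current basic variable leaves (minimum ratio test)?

u2

Column x_3 entries and ratios — u1: 5/1 = 5; u2: 8/2 = 4; u3: 0 ≤ 0, skip.
Smallest ratio is 4 in the row of u2, so u2 leaves.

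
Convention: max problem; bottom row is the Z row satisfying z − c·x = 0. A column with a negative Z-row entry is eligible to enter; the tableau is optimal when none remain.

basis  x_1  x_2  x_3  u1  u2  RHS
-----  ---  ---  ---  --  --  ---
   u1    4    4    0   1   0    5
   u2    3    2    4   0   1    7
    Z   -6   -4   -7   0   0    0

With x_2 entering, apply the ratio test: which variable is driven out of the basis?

Column x_2 entries and ratios — u1: 5/4 = 5/4; u2: 7/2 = 7/2.
Smallest ratio is 5/4 in the row of u1, so u1 leaves.

u1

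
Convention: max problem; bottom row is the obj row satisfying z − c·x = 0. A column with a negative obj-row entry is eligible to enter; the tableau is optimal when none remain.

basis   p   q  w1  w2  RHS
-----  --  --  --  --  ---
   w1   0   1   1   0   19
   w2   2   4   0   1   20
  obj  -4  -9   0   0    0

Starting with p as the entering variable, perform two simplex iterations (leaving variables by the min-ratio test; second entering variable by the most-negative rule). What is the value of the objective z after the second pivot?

45

Ratio test on column p — row 1: entry 0 ≤ 0; row 2: 20/2 = 10. Minimum is 10 at row 2 (w2 leaves); pivot element 2.
Pivot on row 2; the obj-row RHS becomes 0 − (-4)·10 = 40.
Next entering variable (most negative obj-row entry -1): q.
Ratio test on column q — row 1: 19/1 = 19; row 2: 10/2 = 5. Minimum is 5 at row 2 (p leaves); pivot element 2.
After the second pivot the obj-row RHS is 40 − (-1)·5 = 45.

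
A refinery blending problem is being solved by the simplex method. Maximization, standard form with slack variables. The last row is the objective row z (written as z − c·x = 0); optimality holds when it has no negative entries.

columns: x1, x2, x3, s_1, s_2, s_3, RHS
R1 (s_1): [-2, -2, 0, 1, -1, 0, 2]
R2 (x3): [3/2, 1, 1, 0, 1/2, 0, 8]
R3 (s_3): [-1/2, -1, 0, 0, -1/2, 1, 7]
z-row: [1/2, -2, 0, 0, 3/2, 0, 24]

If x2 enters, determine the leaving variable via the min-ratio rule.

Column x2 entries and ratios — s_1: -2 ≤ 0, skip; x3: 8/1 = 8; s_3: -1 ≤ 0, skip.
Smallest ratio is 8 in the row of x3, so x3 leaves.

x3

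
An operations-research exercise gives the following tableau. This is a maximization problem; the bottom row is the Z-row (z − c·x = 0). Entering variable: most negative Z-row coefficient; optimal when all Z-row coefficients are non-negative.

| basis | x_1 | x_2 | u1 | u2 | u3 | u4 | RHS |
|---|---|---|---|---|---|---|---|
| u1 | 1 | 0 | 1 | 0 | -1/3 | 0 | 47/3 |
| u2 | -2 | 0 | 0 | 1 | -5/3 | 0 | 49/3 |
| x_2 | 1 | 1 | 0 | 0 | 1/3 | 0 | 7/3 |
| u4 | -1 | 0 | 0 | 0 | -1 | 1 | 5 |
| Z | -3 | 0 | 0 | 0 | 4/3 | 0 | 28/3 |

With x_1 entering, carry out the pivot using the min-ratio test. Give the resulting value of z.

49/3

Ratio test on column x_1 — row 1: (47/3)/1 = 47/3; row 2: entry -2 ≤ 0; row 3: (7/3)/1 = 7/3; row 4: entry -1 ≤ 0. Minimum is 7/3 at row 3 (x_2 leaves); pivot element 1.
Pivot on row 3; the Z-row RHS becomes 28/3 − (-3)·(7/3) = 49/3.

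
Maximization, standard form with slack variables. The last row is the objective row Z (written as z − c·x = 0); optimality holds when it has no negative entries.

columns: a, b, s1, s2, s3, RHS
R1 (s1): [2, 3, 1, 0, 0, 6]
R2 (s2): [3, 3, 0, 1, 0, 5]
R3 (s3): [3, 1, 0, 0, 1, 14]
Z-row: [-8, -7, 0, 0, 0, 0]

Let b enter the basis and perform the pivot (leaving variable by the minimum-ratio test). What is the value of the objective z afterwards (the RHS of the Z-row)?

35/3

Ratio test on column b — row 1: 6/3 = 2; row 2: 5/3 = 5/3; row 3: 14/1 = 14. Minimum is 5/3 at row 2 (s2 leaves); pivot element 3.
Pivot on row 2; the Z-row RHS becomes 0 − (-7)·(5/3) = 35/3.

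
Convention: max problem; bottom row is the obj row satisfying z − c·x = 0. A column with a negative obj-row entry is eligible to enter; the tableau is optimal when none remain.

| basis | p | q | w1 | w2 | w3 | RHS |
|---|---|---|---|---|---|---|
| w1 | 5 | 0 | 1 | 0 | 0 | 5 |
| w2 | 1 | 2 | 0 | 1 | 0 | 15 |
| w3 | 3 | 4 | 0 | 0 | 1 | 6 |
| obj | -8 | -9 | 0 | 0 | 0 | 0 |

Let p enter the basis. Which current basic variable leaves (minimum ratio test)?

Column p entries and ratios — w1: 5/5 = 1; w2: 15/1 = 15; w3: 6/3 = 2.
Smallest ratio is 1 in the row of w1, so w1 leaves.

w1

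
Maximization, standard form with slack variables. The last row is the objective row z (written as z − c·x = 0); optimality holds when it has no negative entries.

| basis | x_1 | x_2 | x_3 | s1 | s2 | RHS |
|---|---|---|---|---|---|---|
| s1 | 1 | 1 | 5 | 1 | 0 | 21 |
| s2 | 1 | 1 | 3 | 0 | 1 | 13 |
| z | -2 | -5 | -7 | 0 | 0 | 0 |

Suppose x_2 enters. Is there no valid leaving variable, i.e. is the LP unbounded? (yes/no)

Column x_2 has positive entries in row(s) 1, 2, so the ratio test bounds it — not unbounded.

no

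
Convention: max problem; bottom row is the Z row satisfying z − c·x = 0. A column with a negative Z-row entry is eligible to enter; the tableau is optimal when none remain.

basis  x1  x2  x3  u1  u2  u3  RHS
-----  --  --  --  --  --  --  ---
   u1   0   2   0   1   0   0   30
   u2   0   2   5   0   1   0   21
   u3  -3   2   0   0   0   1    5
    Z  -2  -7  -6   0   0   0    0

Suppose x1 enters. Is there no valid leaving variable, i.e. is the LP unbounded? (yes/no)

yes

Every constraint-row entry in column x1 is ≤ 0, so increasing x1 is unbounded.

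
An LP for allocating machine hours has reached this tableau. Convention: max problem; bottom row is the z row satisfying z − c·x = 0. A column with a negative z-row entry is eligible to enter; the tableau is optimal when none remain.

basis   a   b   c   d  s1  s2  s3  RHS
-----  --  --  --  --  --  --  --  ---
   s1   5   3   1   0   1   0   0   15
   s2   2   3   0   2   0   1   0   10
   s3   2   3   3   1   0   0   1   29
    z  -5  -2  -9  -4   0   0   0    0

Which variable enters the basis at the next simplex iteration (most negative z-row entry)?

Negative z-row entries: a: -5, b: -2, c: -9, d: -4.
The most negative is -9 in column c, so c enters.

c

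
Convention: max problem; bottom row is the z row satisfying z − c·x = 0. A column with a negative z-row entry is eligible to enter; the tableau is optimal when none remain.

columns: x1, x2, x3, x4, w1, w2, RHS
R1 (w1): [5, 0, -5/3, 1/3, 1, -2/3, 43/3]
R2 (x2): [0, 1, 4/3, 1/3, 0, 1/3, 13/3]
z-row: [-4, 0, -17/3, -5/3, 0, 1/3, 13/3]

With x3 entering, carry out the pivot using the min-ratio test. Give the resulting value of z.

91/4

Ratio test on column x3 — row 1: entry -5/3 ≤ 0; row 2: (13/3)/(4/3) = 13/4. Minimum is 13/4 at row 2 (x2 leaves); pivot element 4/3.
Pivot on row 2; the z-row RHS becomes 13/3 − (-17/3)·(13/4) = 91/4.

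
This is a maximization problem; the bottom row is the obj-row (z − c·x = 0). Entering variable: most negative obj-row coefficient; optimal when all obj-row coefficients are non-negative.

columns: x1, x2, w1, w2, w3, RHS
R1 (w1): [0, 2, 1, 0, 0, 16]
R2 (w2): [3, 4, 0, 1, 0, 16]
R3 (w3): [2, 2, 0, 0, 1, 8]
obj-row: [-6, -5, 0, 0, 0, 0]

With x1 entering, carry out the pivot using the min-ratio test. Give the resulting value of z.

24

Ratio test on column x1 — row 1: entry 0 ≤ 0; row 2: 16/3 = 16/3; row 3: 8/2 = 4. Minimum is 4 at row 3 (w3 leaves); pivot element 2.
Pivot on row 3; the obj-row RHS becomes 0 − (-6)·4 = 24.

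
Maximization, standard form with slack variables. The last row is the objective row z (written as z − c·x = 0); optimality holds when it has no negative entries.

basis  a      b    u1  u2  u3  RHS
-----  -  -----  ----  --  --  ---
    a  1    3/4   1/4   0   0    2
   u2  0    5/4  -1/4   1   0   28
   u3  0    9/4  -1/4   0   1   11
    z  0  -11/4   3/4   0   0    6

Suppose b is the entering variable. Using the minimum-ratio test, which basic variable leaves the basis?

Column b entries and ratios — a: 2/(3/4) = 8/3; u2: 28/(5/4) = 112/5; u3: 11/(9/4) = 44/9.
Smallest ratio is 8/3 in the row of a, so a leaves.

a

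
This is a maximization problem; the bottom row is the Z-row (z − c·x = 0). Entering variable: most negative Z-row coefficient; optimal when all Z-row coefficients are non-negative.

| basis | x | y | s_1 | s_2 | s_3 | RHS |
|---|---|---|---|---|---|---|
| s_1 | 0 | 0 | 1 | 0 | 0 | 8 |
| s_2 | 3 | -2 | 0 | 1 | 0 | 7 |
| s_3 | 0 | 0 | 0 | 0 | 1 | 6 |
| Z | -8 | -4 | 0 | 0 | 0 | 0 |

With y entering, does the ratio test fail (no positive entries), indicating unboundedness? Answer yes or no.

Every constraint-row entry in column y is ≤ 0, so increasing y is unbounded.

yes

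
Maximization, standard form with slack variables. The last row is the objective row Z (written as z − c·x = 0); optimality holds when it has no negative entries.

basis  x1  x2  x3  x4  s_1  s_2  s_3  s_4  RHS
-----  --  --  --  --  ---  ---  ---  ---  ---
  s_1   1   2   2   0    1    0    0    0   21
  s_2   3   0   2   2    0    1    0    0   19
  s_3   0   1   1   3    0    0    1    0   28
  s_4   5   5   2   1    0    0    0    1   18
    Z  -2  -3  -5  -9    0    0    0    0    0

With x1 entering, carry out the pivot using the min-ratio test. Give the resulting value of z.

36/5

Ratio test on column x1 — row 1: 21/1 = 21; row 2: 19/3 = 19/3; row 3: entry 0 ≤ 0; row 4: 18/5 = 18/5. Minimum is 18/5 at row 4 (s_4 leaves); pivot element 5.
Pivot on row 4; the Z-row RHS becomes 0 − (-2)·(18/5) = 36/5.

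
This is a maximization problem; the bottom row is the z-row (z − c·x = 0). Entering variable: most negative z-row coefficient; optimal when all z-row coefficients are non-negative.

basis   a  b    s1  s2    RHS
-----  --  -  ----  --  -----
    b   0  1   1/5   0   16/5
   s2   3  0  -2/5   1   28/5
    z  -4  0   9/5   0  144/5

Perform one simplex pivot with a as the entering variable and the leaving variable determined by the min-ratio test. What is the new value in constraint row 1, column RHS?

16/5

Ratio test on column a — row 1: entry 0 ≤ 0; row 2: (28/5)/3 = 28/15. Minimum is 28/15 at row 2 (s2 leaves); pivot element 3.
Divide row 2 by 3; eliminate column a from the other rows.
Row 1 update in column RHS: 16/5 − 0·(28/15) = 16/5.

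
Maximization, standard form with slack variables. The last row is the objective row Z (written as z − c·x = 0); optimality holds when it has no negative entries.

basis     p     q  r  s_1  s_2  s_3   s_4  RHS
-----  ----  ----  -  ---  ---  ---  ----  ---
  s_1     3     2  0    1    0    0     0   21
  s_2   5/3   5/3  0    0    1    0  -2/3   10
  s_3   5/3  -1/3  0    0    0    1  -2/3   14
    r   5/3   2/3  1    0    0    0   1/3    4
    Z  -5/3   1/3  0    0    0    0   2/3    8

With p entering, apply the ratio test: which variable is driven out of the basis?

r

Column p entries and ratios — s_1: 21/3 = 7; s_2: 10/(5/3) = 6; s_3: 14/(5/3) = 42/5; r: 4/(5/3) = 12/5.
Smallest ratio is 12/5 in the row of r, so r leaves.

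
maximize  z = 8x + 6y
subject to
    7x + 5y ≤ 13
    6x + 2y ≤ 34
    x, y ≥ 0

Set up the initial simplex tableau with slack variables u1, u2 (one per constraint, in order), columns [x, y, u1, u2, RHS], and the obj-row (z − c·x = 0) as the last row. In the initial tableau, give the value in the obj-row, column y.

-6

The obj-row carries the negated objective coefficients: the y entry is -6.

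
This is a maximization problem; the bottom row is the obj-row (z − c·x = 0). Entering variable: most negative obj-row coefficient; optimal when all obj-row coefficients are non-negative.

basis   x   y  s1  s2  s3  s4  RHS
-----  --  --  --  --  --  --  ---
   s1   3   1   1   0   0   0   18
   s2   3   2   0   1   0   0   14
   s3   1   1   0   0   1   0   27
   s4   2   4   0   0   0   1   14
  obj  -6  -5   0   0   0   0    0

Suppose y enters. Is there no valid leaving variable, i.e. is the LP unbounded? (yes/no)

Column y has positive entries in row(s) 1, 2, 3, 4, so the ratio test bounds it — not unbounded.

no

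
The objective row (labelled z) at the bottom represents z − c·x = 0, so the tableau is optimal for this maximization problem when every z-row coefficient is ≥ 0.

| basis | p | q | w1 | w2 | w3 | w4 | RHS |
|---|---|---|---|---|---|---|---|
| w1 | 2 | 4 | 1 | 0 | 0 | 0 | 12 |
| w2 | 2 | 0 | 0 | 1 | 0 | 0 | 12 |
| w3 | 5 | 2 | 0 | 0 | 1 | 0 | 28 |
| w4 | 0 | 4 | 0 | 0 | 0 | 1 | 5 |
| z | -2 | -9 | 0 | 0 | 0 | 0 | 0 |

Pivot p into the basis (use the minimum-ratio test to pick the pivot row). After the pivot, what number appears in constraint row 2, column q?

Ratio test on column p — row 1: 12/2 = 6; row 2: 12/2 = 6; row 3: 28/5 = 28/5; row 4: entry 0 ≤ 0. Minimum is 28/5 at row 3 (w3 leaves); pivot element 5.
Divide row 3 by 5; eliminate column p from the other rows.
Row 2 update in column q: 0 − 2·(2/5) = -4/5.

-4/5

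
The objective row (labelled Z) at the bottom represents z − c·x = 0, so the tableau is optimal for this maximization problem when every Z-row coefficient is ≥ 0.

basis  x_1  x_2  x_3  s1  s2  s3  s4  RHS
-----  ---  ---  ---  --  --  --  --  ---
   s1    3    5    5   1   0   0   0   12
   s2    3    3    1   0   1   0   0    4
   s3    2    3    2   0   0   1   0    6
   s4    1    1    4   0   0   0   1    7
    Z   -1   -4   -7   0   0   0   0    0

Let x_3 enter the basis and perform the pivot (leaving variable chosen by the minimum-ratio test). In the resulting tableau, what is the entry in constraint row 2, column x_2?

11/4

Ratio test on column x_3 — row 1: 12/5 = 12/5; row 2: 4/1 = 4; row 3: 6/2 = 3; row 4: 7/4 = 7/4. Minimum is 7/4 at row 4 (s4 leaves); pivot element 4.
Divide row 4 by 4; eliminate column x_3 from the other rows.
Row 2 update in column x_2: 3 − 1·(1/4) = 11/4.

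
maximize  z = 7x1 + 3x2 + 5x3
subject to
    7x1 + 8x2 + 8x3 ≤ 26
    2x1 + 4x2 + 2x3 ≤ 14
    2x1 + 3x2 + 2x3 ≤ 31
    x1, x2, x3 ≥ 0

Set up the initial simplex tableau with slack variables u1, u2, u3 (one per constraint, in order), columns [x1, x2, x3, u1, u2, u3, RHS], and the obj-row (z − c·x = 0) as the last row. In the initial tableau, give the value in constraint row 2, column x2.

Constraint 2 has coefficient 4 on x2.

4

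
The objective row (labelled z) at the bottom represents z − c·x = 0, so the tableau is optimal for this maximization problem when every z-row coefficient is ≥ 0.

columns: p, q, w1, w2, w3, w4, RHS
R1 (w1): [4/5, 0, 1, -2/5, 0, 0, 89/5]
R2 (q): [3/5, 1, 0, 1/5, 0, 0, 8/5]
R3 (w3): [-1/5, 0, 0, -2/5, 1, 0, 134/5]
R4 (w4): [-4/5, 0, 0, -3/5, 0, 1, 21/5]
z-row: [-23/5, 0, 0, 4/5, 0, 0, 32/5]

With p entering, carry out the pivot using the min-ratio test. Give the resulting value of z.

Ratio test on column p — row 1: (89/5)/(4/5) = 89/4; row 2: (8/5)/(3/5) = 8/3; row 3: entry -1/5 ≤ 0; row 4: entry -4/5 ≤ 0. Minimum is 8/3 at row 2 (q leaves); pivot element 3/5.
Pivot on row 2; the z-row RHS becomes 32/5 − (-23/5)·(8/3) = 56/3.

56/3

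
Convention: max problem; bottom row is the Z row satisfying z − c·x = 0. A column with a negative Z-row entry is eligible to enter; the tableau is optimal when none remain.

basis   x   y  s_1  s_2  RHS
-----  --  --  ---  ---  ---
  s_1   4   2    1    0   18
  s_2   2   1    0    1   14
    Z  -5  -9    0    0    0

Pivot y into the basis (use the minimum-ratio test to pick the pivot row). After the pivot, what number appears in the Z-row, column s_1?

9/2

Ratio test on column y — row 1: 18/2 = 9; row 2: 14/1 = 14. Minimum is 9 at row 1 (s_1 leaves); pivot element 2.
Divide row 1 by 2; eliminate column y from the other rows.
Z-row update in column s_1: 0 − (-9)·(1/2) = 9/2.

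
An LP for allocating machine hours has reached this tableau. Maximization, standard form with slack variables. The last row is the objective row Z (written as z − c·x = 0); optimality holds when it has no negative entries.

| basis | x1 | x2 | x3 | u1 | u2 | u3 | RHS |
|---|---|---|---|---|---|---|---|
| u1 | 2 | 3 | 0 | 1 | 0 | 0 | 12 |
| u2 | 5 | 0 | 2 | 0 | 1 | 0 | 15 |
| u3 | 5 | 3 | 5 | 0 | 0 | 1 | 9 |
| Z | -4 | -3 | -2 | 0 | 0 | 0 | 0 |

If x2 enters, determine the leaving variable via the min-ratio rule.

Column x2 entries and ratios — u1: 12/3 = 4; u2: 0 ≤ 0, skip; u3: 9/3 = 3.
Smallest ratio is 3 in the row of u3, so u3 leaves.

u3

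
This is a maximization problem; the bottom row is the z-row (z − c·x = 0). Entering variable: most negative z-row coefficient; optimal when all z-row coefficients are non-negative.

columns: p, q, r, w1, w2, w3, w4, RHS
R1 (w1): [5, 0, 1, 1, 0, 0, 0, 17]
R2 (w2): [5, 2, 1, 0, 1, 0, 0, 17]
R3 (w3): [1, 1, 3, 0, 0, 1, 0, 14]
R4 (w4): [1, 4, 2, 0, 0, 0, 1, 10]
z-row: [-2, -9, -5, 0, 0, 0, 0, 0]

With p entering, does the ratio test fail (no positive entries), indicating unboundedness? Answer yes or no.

no

Column p has positive entries in row(s) 1, 2, 3, 4, so the ratio test bounds it — not unbounded.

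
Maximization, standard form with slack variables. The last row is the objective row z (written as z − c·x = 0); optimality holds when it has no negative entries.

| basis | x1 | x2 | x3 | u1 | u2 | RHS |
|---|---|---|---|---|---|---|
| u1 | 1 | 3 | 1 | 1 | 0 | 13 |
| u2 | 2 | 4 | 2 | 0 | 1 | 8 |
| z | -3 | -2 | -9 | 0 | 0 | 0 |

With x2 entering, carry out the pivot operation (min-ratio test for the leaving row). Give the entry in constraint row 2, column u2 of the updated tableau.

1/4

Ratio test on column x2 — row 1: 13/3 = 13/3; row 2: 8/4 = 2. Minimum is 2 at row 2 (u2 leaves); pivot element 4.
Divide row 2 by 4; eliminate column x2 from the other rows.
In the new row 2, the u2 entry is the old entry divided by the pivot: 1/4 = 1/4.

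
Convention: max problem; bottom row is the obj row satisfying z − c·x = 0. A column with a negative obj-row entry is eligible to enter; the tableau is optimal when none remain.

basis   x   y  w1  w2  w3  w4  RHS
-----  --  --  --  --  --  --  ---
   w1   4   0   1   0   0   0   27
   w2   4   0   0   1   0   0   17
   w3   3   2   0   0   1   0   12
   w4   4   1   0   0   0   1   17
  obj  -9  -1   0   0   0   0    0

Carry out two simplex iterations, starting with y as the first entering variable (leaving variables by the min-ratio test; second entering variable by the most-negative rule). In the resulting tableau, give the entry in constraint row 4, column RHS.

Ratio test on column y — row 1: entry 0 ≤ 0; row 2: entry 0 ≤ 0; row 3: 12/2 = 6; row 4: 17/1 = 17. Minimum is 6 at row 3 (w3 leaves); pivot element 2.
Divide row 3 by 2; eliminate column y from the other rows.
Second iteration: most negative obj-row entry is -15/2 in column x, so x enters.
Ratio test on column x — row 1: 27/4 = 27/4; row 2: 17/4 = 17/4; row 3: 6/(3/2) = 4; row 4: 11/(5/2) = 22/5. Minimum is 4 at row 3 (y leaves); pivot element 3/2.
Divide row 3 by 3/2; eliminate column x from the other rows.
After both pivots, the entry at constraint row 4, column RHS is 1.

1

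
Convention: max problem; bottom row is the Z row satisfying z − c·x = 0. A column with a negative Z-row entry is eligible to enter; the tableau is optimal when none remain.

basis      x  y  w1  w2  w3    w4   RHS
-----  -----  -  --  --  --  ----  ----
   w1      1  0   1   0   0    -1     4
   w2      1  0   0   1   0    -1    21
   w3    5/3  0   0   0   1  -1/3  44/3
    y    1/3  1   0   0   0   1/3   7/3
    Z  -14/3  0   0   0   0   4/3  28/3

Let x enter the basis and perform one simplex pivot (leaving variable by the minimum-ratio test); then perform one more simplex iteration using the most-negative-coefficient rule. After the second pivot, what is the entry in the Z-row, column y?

5

Ratio test on column x — row 1: 4/1 = 4; row 2: 21/1 = 21; row 3: (44/3)/(5/3) = 44/5; row 4: (7/3)/(1/3) = 7. Minimum is 4 at row 1 (w1 leaves); pivot element 1.
Divide row 1 by 1; eliminate column x from the other rows.
Second iteration: most negative Z-row entry is -10/3 in column w4, so w4 enters.
Ratio test on column w4 — row 1: entry -1 ≤ 0; row 2: entry 0 ≤ 0; row 3: 8/(4/3) = 6; row 4: 1/(2/3) = 3/2. Minimum is 3/2 at row 4 (y leaves); pivot element 2/3.
Divide row 4 by 2/3; eliminate column w4 from the other rows.
After both pivots, the entry at the Z-row, column y is 5.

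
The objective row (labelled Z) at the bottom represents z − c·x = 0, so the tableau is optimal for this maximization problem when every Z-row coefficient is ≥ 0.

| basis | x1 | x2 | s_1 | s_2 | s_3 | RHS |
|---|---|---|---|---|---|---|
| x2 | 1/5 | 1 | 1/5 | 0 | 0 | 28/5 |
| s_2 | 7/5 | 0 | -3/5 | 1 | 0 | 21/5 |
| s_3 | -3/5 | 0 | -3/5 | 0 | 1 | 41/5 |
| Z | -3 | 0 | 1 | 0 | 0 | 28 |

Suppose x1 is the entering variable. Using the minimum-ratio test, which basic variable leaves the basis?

Column x1 entries and ratios — x2: (28/5)/(1/5) = 28; s_2: (21/5)/(7/5) = 3; s_3: -3/5 ≤ 0, skip.
Smallest ratio is 3 in the row of s_2, so s_2 leaves.

s_2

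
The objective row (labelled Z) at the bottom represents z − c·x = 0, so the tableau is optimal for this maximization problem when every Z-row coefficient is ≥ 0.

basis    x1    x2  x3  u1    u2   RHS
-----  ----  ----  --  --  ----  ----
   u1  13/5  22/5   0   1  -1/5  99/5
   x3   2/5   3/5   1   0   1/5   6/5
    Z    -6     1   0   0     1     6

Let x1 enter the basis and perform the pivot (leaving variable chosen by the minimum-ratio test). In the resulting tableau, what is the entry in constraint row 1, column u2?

Ratio test on column x1 — row 1: (99/5)/(13/5) = 99/13; row 2: (6/5)/(2/5) = 3. Minimum is 3 at row 2 (x3 leaves); pivot element 2/5.
Divide row 2 by 2/5; eliminate column x1 from the other rows.
Row 1 update in column u2: -1/5 − (13/5)·(1/2) = -3/2.

-3/2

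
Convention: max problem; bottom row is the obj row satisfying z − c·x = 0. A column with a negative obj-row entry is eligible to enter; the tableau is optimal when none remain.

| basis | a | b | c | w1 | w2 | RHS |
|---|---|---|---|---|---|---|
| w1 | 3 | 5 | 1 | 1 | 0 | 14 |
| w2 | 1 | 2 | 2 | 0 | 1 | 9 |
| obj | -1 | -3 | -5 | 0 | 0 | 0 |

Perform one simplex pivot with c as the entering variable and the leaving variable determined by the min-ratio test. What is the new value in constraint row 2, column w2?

1/2

Ratio test on column c — row 1: 14/1 = 14; row 2: 9/2 = 9/2. Minimum is 9/2 at row 2 (w2 leaves); pivot element 2.
Divide row 2 by 2; eliminate column c from the other rows.
In the new row 2, the w2 entry is the old entry divided by the pivot: 1/2 = 1/2.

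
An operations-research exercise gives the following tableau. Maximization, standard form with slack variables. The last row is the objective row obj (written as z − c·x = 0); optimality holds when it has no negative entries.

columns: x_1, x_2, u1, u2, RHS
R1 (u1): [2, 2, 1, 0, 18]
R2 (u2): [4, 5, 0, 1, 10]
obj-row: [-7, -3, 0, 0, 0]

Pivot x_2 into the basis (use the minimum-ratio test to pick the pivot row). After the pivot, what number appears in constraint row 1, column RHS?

14

Ratio test on column x_2 — row 1: 18/2 = 9; row 2: 10/5 = 2. Minimum is 2 at row 2 (u2 leaves); pivot element 5.
Divide row 2 by 5; eliminate column x_2 from the other rows.
Row 1 update in column RHS: 18 − 2·2 = 14.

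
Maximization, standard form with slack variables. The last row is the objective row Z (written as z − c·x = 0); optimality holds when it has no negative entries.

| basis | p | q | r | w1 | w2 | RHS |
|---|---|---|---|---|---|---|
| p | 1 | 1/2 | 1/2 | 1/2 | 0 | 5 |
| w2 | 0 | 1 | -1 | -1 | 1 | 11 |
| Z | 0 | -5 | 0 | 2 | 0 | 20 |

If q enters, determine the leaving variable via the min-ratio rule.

p

Column q entries and ratios — p: 5/(1/2) = 10; w2: 11/1 = 11.
Smallest ratio is 10 in the row of p, so p leaves.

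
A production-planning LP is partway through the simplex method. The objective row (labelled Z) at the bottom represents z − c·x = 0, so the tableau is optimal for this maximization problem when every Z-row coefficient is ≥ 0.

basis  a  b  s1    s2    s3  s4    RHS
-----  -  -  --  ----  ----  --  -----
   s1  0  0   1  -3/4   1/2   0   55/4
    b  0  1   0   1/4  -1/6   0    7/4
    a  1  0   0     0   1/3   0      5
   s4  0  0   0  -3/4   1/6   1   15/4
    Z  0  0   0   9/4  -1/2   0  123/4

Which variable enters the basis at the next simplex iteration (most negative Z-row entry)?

Negative Z-row entries: s3: -1/2.
The most negative is -1/2 in column s3, so s3 enters.

s3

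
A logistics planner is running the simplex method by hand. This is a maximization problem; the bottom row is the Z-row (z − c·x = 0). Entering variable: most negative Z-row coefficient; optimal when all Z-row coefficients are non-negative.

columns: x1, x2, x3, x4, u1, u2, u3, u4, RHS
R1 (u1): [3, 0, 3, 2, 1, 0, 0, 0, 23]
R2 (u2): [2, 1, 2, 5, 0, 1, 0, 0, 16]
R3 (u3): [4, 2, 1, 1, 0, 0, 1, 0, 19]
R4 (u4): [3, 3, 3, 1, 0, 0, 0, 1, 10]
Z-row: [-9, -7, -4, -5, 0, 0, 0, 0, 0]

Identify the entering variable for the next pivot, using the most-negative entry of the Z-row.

Negative Z-row entries: x1: -9, x2: -7, x3: -4, x4: -5.
The most negative is -9 in column x1, so x1 enters.

x1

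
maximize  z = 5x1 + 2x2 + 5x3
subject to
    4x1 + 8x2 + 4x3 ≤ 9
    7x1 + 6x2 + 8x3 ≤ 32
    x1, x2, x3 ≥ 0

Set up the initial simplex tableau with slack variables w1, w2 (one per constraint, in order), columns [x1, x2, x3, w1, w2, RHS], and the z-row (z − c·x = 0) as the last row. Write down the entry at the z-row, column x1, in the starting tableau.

The z-row carries the negated objective coefficients: the x1 entry is -5.

-5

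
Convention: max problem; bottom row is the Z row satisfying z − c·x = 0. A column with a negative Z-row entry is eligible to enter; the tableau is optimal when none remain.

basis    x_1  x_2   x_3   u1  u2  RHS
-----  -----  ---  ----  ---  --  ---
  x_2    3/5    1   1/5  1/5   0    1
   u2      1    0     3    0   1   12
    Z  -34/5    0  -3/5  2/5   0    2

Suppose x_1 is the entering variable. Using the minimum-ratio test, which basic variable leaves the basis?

Column x_1 entries and ratios — x_2: 1/(3/5) = 5/3; u2: 12/1 = 12.
Smallest ratio is 5/3 in the row of x_2, so x_2 leaves.

x_2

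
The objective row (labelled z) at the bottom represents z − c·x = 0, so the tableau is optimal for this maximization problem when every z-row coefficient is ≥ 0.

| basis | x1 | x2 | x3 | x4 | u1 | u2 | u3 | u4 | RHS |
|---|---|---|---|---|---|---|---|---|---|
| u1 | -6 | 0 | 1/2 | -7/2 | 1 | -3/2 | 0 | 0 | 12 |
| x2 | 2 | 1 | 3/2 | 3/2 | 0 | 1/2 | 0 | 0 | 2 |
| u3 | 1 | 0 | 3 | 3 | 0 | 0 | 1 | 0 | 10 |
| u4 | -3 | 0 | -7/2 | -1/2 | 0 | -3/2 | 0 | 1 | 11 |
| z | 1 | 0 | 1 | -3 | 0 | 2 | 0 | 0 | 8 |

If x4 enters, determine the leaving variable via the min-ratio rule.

Column x4 entries and ratios — u1: -7/2 ≤ 0, skip; x2: 2/(3/2) = 4/3; u3: 10/3 = 10/3; u4: -1/2 ≤ 0, skip.
Smallest ratio is 4/3 in the row of x2, so x2 leaves.

x2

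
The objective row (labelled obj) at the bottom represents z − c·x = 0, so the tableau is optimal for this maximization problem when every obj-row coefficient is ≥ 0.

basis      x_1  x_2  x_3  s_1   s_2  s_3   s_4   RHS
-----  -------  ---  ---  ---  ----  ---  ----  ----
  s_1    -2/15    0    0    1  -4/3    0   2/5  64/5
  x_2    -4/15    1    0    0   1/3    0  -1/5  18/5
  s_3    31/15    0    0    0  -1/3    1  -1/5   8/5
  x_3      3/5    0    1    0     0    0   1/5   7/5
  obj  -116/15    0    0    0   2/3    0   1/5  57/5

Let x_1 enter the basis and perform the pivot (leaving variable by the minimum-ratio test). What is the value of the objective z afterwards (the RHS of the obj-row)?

Ratio test on column x_1 — row 1: entry -2/15 ≤ 0; row 2: entry -4/15 ≤ 0; row 3: (8/5)/(31/15) = 24/31; row 4: (7/5)/(3/5) = 7/3. Minimum is 24/31 at row 3 (s_3 leaves); pivot element 31/15.
Pivot on row 3; the obj-row RHS becomes 57/5 − (-116/15)·(24/31) = 539/31.

539/31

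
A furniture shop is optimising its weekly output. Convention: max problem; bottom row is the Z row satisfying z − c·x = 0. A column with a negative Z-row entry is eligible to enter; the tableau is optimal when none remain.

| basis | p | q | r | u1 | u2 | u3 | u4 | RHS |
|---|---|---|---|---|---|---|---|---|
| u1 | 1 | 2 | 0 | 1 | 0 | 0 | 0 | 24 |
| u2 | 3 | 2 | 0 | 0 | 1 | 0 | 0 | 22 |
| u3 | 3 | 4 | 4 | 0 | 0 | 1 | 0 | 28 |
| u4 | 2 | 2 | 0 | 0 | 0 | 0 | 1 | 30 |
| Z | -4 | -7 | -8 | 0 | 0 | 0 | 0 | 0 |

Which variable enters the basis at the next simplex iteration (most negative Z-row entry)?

Negative Z-row entries: p: -4, q: -7, r: -8.
The most negative is -8 in column r, so r enters.

r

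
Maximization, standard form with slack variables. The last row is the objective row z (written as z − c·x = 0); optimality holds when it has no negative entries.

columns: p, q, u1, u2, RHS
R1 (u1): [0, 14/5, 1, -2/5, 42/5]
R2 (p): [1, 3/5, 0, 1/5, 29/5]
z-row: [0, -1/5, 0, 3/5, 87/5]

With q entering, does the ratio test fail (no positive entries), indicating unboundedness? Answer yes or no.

no

Column q has positive entries in row(s) 1, 2, so the ratio test bounds it — not unbounded.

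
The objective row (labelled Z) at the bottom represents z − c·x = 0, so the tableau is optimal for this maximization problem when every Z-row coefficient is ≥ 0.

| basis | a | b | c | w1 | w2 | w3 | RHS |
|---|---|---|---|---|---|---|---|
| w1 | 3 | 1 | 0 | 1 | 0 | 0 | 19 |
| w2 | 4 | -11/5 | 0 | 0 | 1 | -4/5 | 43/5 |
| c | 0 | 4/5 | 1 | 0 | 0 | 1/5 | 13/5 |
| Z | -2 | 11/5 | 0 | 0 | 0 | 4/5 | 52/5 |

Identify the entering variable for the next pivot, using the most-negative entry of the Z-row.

a

Negative Z-row entries: a: -2.
The most negative is -2 in column a, so a enters.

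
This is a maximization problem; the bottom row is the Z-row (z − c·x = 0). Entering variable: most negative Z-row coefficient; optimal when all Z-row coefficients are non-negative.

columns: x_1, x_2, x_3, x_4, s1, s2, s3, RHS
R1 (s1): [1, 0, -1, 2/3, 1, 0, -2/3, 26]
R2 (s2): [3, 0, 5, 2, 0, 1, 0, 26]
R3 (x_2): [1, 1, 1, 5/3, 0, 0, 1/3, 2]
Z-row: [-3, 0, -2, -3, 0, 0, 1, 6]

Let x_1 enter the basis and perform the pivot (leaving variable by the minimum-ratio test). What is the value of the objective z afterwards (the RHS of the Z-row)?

Ratio test on column x_1 — row 1: 26/1 = 26; row 2: 26/3 = 26/3; row 3: 2/1 = 2. Minimum is 2 at row 3 (x_2 leaves); pivot element 1.
Pivot on row 3; the Z-row RHS becomes 6 − (-3)·2 = 12.

12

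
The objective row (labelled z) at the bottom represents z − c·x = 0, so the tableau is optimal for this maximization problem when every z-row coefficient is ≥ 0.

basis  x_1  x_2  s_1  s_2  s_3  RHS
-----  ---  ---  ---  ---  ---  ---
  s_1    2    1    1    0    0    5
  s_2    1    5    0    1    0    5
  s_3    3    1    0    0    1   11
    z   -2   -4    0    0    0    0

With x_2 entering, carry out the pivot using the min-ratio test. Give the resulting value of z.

4

Ratio test on column x_2 — row 1: 5/1 = 5; row 2: 5/5 = 1; row 3: 11/1 = 11. Minimum is 1 at row 2 (s_2 leaves); pivot element 5.
Pivot on row 2; the z-row RHS becomes 0 − (-4)·1 = 4.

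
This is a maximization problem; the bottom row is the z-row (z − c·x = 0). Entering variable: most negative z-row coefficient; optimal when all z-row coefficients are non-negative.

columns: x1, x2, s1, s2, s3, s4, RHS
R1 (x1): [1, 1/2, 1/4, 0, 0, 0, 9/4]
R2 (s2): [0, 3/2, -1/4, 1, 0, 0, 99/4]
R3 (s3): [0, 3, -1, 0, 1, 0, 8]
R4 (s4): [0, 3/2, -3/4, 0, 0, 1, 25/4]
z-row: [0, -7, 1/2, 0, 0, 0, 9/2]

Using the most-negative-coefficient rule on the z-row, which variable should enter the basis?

Negative z-row entries: x2: -7.
The most negative is -7 in column x2, so x2 enters.

x2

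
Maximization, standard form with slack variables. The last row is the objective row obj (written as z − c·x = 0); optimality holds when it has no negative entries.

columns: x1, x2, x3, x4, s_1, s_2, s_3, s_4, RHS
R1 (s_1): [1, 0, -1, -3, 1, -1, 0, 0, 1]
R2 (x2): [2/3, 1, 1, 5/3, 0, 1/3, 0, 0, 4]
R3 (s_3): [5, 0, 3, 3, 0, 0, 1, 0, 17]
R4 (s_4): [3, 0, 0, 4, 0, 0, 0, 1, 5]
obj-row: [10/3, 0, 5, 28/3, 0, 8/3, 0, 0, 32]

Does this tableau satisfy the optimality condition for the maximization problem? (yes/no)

yes

Every obj-row coefficient is ≥ 0, so the tableau is optimal.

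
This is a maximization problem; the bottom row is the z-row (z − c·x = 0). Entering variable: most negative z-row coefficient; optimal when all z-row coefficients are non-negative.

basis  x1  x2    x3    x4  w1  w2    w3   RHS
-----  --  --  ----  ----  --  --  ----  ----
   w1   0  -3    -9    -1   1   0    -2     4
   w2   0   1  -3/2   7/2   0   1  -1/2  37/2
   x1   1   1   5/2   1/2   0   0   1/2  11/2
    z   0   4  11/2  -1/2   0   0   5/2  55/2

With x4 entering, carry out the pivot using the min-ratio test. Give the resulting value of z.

Ratio test on column x4 — row 1: entry -1 ≤ 0; row 2: (37/2)/(7/2) = 37/7; row 3: (11/2)/(1/2) = 11. Minimum is 37/7 at row 2 (w2 leaves); pivot element 7/2.
Pivot on row 2; the z-row RHS becomes 55/2 − (-1/2)·(37/7) = 211/7.

211/7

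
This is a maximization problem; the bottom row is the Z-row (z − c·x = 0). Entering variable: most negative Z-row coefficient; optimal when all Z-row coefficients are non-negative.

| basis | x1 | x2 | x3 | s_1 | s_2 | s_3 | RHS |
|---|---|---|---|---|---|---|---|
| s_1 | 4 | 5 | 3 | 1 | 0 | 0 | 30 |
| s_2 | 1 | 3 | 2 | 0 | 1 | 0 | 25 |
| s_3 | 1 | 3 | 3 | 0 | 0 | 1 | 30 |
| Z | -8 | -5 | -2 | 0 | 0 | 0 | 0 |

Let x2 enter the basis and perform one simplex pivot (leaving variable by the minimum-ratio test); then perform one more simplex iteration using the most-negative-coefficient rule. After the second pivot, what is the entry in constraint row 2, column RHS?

35/2

Ratio test on column x2 — row 1: 30/5 = 6; row 2: 25/3 = 25/3; row 3: 30/3 = 10. Minimum is 6 at row 1 (s_1 leaves); pivot element 5.
Divide row 1 by 5; eliminate column x2 from the other rows.
Second iteration: most negative Z-row entry is -4 in column x1, so x1 enters.
Ratio test on column x1 — row 1: 6/(4/5) = 15/2; row 2: entry -7/5 ≤ 0; row 3: entry -7/5 ≤ 0. Minimum is 15/2 at row 1 (x2 leaves); pivot element 4/5.
Divide row 1 by 4/5; eliminate column x1 from the other rows.
After both pivots, the entry at constraint row 2, column RHS is 35/2.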